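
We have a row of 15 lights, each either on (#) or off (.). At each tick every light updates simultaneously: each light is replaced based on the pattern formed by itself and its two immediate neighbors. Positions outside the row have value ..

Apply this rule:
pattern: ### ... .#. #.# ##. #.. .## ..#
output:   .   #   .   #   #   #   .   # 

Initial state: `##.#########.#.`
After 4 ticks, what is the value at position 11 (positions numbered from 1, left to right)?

.

.##........##.#
#.#########.##.
.#........##.##
#.########.##.#
position 11 holds .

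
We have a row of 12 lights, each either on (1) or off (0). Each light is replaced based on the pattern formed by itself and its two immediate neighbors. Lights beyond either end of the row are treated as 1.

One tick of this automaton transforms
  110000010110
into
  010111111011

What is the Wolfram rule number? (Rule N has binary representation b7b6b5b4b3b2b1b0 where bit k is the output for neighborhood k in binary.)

103

position 0: 111 → 0  (bit 7 = 0)
position 1: 110 → 1  (bit 6 = 1)
position 8: 101 → 1  (bit 5 = 1)
position 2: 100 → 0  (bit 4 = 0)
position 9: 011 → 0  (bit 3 = 0)
position 7: 010 → 1  (bit 2 = 1)
position 6: 001 → 1  (bit 1 = 1)
position 3: 000 → 1  (bit 0 = 1)
bits b7..b0 = 01100111 = 103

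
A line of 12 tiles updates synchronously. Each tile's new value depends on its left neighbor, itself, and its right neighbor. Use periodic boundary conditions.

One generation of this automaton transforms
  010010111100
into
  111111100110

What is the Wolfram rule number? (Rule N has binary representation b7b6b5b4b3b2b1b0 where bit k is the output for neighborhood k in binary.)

126

position 7: 111 → 0  (bit 7 = 0)
position 9: 110 → 1  (bit 6 = 1)
position 5: 101 → 1  (bit 5 = 1)
position 2: 100 → 1  (bit 4 = 1)
position 6: 011 → 1  (bit 3 = 1)
position 1: 010 → 1  (bit 2 = 1)
position 0: 001 → 1  (bit 1 = 1)
position 11: 000 → 0  (bit 0 = 0)
bits b7..b0 = 01111110 = 126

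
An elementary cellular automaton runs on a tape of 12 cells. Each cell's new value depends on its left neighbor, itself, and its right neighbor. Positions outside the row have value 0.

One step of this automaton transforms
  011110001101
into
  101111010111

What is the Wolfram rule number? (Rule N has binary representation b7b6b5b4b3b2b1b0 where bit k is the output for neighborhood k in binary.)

position 2: 111 → 1  (bit 7 = 1)
position 4: 110 → 1  (bit 6 = 1)
position 10: 101 → 1  (bit 5 = 1)
position 5: 100 → 1  (bit 4 = 1)
position 1: 011 → 0  (bit 3 = 0)
position 11: 010 → 1  (bit 2 = 1)
position 0: 001 → 1  (bit 1 = 1)
position 6: 000 → 0  (bit 0 = 0)
bits b7..b0 = 11110110 = 246

246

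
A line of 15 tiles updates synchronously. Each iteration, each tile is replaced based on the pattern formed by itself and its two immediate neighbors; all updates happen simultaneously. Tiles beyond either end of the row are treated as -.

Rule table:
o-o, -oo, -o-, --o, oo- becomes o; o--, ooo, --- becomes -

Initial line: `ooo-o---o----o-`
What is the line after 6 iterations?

ooo-ooo-----oo-

o-ooo--oo---oo-
ooo-o-ooo--ooo-
o-ooooo-o-oo-o-
ooo---oooooooo-
o-o--oo------o-
ooo-ooo-----oo-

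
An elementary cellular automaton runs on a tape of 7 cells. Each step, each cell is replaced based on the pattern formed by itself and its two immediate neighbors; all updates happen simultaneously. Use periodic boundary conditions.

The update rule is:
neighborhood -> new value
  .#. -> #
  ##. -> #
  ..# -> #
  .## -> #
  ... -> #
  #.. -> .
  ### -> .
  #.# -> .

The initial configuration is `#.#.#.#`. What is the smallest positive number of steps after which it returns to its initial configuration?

1

#.#.#.#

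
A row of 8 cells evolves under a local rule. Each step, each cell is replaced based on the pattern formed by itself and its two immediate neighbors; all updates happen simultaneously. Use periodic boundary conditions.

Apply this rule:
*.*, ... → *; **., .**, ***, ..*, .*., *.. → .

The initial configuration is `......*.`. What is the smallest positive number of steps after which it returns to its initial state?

*****...
......*.

2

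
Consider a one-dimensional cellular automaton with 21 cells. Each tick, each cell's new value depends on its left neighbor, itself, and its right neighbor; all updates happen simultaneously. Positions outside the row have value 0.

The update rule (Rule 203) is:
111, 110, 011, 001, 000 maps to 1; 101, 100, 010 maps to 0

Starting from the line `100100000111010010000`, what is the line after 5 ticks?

110111111111011011111

tick 1: 001001111111000100111
tick 2: 110011111111011001111
tick 3: 110111111111011011111
tick 4: 110111111111011011111  (fixed point — unchanged through tick 5)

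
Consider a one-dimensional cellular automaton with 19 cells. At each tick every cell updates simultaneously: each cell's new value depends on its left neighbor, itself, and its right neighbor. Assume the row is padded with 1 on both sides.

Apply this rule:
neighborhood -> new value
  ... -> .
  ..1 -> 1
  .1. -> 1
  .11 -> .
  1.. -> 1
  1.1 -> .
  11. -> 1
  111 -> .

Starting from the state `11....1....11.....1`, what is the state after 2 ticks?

..111..1111..11.11.

tick 1: .11..111..1.11...1.
tick 2: ..111..1111..11.11.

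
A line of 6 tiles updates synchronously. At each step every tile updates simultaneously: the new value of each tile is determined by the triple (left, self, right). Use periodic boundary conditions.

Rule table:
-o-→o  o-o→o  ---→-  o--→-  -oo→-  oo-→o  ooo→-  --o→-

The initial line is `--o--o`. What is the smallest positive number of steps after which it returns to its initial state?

--o--o

1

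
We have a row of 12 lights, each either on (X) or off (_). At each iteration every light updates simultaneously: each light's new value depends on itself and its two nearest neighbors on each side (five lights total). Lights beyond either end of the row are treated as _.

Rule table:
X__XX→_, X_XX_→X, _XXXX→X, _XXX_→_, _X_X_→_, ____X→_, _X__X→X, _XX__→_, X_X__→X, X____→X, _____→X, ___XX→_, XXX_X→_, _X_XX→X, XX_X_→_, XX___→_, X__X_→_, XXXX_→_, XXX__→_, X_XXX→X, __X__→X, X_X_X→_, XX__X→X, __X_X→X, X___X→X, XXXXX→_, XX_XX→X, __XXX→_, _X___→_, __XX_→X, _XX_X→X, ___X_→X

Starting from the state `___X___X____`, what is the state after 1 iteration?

X_XX_XXX_XXX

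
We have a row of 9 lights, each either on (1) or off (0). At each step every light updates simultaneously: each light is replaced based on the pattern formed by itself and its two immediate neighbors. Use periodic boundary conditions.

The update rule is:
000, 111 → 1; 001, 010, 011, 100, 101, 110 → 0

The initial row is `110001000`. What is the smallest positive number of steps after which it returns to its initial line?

000100010
110001000

2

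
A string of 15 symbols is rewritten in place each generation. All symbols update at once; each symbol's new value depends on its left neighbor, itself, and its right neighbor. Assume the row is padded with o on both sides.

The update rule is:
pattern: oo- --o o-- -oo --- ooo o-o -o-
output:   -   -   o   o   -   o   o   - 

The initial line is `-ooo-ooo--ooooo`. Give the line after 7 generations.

ooo-ooo-o-ooooo
oo-ooo-o-oooooo
o-ooo-o-ooooooo
-ooo-o-oooooooo
ooo-o-ooooooooo
oo-o-oooooooooo
o-o-ooooooooooo

o-o-ooooooooooo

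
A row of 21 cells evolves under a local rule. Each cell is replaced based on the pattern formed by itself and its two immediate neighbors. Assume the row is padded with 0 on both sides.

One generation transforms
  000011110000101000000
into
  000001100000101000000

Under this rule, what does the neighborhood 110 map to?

0

At position 7 the neighborhood is 110; the next row has 0 there.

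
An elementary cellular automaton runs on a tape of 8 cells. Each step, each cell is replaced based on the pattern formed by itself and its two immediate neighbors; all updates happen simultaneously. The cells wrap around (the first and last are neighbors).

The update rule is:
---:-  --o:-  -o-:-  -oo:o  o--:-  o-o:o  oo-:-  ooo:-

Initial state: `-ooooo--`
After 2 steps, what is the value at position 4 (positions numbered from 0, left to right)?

-

-o------
--------
position 4 holds -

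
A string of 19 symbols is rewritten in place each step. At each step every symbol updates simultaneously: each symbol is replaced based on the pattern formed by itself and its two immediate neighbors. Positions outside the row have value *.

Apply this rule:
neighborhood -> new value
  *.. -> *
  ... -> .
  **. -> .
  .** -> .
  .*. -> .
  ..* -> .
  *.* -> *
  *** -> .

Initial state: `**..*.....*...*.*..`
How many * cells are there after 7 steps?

6

step 1: ..*..*.....*...*.*.
step 2: *..*..*.....*...*.*
step 3: .*..*..*.....*...*.
step 4: *.*..*..*.....*...*
step 5: .*.*..*..*.....*...
step 6: *.*.*..*..*.....*..
step 7: .*.*.*..*..*.....*.
count of *: 6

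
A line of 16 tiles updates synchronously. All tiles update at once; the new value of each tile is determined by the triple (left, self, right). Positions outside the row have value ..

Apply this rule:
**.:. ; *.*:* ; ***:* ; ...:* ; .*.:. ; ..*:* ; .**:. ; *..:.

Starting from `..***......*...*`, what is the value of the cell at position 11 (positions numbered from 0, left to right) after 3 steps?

*

**.*..*****..**.
..*..*.***..*...
**..*.*.*..*..**
position 11 holds *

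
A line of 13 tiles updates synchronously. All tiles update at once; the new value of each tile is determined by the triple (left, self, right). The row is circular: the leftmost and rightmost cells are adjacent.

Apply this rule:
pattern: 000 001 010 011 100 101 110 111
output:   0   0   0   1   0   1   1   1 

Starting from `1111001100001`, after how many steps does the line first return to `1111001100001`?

1

1111001100001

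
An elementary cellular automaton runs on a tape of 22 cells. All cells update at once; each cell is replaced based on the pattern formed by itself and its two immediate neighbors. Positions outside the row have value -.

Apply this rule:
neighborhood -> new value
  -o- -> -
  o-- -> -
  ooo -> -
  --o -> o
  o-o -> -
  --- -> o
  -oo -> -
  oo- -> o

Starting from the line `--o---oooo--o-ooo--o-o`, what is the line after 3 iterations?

oo--oo---o-o----o-o---
-o-o-o-oo----ooo----oo
o-------o-ooo--o-ooo-o

o-------o-ooo--o-ooo-o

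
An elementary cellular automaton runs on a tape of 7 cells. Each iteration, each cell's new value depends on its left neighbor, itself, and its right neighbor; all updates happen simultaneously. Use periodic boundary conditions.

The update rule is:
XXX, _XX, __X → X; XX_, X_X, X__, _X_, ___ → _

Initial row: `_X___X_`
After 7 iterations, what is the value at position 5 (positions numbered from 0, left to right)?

X

X___X__
___X__X
__X__X_
_X__X__
X__X___
__X___X
_X___X_
position 5 holds X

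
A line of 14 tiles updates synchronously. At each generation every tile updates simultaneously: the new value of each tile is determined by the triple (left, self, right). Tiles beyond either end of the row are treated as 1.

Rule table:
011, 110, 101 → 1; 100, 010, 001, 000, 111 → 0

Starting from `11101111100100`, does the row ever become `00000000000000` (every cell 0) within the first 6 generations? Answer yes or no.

generation 1: 00111000100000
generation 2: 00101000000000
generation 3: 00010000000000
generation 4: 00000000000000
all cells are 0 at generation 4

yes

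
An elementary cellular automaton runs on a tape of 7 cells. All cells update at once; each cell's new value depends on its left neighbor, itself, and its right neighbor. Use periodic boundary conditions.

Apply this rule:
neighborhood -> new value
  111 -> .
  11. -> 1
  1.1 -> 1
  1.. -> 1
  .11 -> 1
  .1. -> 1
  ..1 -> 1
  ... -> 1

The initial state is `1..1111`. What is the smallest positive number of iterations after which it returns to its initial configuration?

2

1111...
1..1111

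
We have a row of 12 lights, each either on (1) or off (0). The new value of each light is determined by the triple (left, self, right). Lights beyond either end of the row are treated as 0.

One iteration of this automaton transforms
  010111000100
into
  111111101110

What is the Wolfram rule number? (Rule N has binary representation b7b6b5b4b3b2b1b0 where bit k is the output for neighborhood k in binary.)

254

position 4: 111 → 1  (bit 7 = 1)
position 5: 110 → 1  (bit 6 = 1)
position 2: 101 → 1  (bit 5 = 1)
position 6: 100 → 1  (bit 4 = 1)
position 3: 011 → 1  (bit 3 = 1)
position 1: 010 → 1  (bit 2 = 1)
position 0: 001 → 1  (bit 1 = 1)
position 7: 000 → 0  (bit 0 = 0)
bits b7..b0 = 11111110 = 254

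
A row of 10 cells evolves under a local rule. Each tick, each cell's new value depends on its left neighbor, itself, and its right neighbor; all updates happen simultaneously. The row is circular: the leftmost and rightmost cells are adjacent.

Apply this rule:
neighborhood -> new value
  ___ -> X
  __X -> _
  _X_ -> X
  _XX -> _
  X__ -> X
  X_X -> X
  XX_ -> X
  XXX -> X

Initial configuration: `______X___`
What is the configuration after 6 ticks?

_XXXXXXXXX

XXXXX_XXXX
XXXXXX_XXX
XXXXXXX_XX
XXXXXXXX_X
XXXXXXXXX_
_XXXXXXXXX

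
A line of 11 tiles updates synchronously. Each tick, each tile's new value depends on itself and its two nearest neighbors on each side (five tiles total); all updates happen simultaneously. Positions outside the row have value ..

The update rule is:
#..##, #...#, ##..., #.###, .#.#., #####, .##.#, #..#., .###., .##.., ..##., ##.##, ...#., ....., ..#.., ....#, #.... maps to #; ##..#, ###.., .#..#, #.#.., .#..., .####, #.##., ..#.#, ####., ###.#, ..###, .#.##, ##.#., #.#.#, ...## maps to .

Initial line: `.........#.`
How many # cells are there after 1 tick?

10

##########.
count of #: 10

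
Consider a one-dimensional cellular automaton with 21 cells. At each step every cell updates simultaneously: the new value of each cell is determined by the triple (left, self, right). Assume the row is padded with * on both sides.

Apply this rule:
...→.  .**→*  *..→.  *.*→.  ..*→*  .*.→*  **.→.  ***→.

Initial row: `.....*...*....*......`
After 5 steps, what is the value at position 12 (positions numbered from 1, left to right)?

step 1: ....**..**...**.....*
step 2: ...**..**...**.....**
step 3: ..**..**...**.....**.
step 4: .**..**...**.....**..
step 5: .*..**...**.....**..*
position 12 holds .

.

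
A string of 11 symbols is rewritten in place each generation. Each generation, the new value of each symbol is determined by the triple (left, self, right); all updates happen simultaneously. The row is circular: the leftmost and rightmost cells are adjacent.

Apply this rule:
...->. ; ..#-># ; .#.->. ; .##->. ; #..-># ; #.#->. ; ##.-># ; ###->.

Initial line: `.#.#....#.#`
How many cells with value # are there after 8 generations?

....#..#...
...#.##.#..
..#...#..#.
.#.#.#.##.#
........#..
.......#.#.
......#...#
#....#.#.#.
count of #: 4

4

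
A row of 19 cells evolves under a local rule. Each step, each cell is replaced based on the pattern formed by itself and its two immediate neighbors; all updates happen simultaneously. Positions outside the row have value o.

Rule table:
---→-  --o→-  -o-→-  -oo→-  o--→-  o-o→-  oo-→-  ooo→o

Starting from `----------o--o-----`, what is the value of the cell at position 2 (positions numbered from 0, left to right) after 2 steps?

step 1: -------------------
step 2: -------------------
position 2 holds -

-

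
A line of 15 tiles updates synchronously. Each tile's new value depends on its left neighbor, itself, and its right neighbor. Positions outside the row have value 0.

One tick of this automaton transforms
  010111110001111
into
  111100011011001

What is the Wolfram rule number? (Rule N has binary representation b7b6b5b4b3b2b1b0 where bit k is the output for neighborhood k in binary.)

126

position 4: 111 → 0  (bit 7 = 0)
position 7: 110 → 1  (bit 6 = 1)
position 2: 101 → 1  (bit 5 = 1)
position 8: 100 → 1  (bit 4 = 1)
position 3: 011 → 1  (bit 3 = 1)
position 1: 010 → 1  (bit 2 = 1)
position 0: 001 → 1  (bit 1 = 1)
position 9: 000 → 0  (bit 0 = 0)
bits b7..b0 = 01111110 = 126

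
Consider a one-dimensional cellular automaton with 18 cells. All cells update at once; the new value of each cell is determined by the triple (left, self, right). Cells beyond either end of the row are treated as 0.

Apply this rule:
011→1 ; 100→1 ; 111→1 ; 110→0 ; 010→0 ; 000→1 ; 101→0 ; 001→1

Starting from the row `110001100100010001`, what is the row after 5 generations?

110110111011100110

101111011011101110
001110010011001101
111101101110111000
111001001100110111
110110111011100110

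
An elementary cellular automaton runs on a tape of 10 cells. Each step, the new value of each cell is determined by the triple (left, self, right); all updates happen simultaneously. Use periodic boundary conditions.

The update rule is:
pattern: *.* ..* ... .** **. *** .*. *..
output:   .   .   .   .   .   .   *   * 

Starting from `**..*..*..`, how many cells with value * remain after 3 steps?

step 1: ..*.**.**.
step 2: ..*......*
step 3: *.**.....*
count of *: 4

4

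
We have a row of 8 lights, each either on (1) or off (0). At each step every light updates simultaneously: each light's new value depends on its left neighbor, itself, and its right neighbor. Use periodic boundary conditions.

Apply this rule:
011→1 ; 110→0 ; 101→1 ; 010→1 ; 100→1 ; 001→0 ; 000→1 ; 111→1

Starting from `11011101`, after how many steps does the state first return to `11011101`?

4

10111011
01110111
11101110
11011101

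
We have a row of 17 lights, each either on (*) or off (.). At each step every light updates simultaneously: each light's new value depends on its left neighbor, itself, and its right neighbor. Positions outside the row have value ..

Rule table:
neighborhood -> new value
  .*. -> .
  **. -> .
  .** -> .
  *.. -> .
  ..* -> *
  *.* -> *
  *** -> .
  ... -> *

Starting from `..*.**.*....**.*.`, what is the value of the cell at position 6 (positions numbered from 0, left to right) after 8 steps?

**.*..*..***..*..
..*..*..*....*..*
**..*..*..***..*.
...*..*..*....*..
***..*..*..***..*
....*..*..*....*.
****..*..*..***..
.....*..*..*....*
position 6 holds .

.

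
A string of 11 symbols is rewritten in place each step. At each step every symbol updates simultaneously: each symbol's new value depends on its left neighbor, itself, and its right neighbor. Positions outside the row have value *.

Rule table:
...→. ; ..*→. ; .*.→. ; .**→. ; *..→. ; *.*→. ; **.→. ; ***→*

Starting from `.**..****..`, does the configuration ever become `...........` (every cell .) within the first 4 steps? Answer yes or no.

yes

......**...
...........
all cells are . at step 2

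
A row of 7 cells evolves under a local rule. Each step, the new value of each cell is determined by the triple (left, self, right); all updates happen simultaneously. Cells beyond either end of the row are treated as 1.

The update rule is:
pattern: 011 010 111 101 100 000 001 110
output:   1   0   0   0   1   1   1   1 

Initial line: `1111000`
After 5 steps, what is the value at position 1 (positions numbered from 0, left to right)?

0001111
1111000  (repeats step 0; period 2)
step 5: 0001111
position 1 holds 0

0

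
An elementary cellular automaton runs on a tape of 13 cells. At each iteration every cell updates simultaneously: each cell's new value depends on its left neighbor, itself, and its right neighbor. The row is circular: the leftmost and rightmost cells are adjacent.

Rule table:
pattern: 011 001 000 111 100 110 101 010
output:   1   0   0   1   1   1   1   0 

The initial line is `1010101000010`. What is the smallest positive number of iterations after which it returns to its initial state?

0101010100001
1010101010000
0101010101000
0010101010100
0001010101010
0000101010101
1000010101010
0100001010101
1010000101010
0101000010101
1010100001010
0101010000101
1010101000010

13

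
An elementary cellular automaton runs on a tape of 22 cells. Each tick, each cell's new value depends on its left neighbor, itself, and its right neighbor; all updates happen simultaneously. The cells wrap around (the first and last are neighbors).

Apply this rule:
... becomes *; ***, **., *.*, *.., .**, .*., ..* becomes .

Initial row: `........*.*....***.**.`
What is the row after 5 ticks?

*******.....**........

tick 1: *******.....**........
tick 2: ........***....******.
tick 3: *******.....**........  (repeats tick 1; period 2)
tick 5: *******.....**........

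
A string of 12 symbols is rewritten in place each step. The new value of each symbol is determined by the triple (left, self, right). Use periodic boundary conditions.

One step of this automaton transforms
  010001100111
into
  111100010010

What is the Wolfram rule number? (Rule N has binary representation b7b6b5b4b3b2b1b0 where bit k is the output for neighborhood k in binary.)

181

position 10: 111 → 1  (bit 7 = 1)
position 6: 110 → 0  (bit 6 = 0)
position 0: 101 → 1  (bit 5 = 1)
position 2: 100 → 1  (bit 4 = 1)
position 5: 011 → 0  (bit 3 = 0)
position 1: 010 → 1  (bit 2 = 1)
position 4: 001 → 0  (bit 1 = 0)
position 3: 000 → 1  (bit 0 = 1)
bits b7..b0 = 10110101 = 181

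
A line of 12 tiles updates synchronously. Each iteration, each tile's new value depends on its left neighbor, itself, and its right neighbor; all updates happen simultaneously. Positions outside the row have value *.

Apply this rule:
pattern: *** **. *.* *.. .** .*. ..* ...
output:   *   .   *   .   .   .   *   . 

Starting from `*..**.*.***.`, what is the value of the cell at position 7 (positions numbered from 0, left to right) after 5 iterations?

*

..*..*.*.*.*
.*..*.*.*.*.
*..*.*.*.*.*
..*.*.*.*.*.
.*.*.*.*.*.*
position 7 holds *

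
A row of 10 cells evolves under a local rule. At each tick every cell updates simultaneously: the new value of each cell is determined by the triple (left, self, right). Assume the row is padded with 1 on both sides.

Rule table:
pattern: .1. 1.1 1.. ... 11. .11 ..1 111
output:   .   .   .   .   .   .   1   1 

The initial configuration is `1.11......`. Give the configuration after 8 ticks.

..1..1..1.

.........1
........1.
.......1..
......1..1
.....1..1.
....1..1..
...1..1..1
..1..1..1.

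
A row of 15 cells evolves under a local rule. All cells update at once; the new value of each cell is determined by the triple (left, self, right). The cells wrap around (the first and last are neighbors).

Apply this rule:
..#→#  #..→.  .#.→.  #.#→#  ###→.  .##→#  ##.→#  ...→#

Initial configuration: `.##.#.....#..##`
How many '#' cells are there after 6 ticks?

####..####..###
...#.##..#.##..
###.###.#.###.#
..###.##.##.###
.##.#########.#
#####.......##.
count of #: 7

7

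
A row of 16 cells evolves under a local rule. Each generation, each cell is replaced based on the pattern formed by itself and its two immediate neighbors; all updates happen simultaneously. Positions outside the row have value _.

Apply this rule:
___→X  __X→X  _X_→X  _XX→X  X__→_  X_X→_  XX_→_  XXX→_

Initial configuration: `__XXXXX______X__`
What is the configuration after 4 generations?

generation 1: XXX_____XXXXXX_X
generation 2: X___XXXXX______X
generation 3: X_XXX_____XXXXXX
generation 4: X_X___XXXXX_____

X_X___XXXXX_____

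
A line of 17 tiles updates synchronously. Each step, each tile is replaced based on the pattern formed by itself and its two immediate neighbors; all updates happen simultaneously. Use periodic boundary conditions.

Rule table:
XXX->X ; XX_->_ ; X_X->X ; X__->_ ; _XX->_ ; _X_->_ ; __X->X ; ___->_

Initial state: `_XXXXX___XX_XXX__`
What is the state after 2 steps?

X_XXX___X__X_X___
_X_X___X__X_X___X

_X_X___X__X_X___X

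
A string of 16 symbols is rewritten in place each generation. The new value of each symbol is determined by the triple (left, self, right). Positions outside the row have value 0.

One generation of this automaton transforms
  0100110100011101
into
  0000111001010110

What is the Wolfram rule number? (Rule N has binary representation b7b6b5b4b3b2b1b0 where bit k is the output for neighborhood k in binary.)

position 12: 111 → 0  (bit 7 = 0)
position 5: 110 → 1  (bit 6 = 1)
position 6: 101 → 1  (bit 5 = 1)
position 2: 100 → 0  (bit 4 = 0)
position 4: 011 → 1  (bit 3 = 1)
position 1: 010 → 0  (bit 2 = 0)
position 0: 001 → 0  (bit 1 = 0)
position 9: 000 → 1  (bit 0 = 1)
bits b7..b0 = 01101001 = 105

105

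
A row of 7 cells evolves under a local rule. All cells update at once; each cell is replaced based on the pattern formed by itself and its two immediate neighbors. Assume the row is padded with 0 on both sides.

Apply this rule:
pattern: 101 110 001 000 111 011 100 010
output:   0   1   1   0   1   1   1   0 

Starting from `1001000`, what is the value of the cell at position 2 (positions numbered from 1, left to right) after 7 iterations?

iteration 1: 0110100
iteration 2: 1110010
iteration 3: 1111101
iteration 4: 1111100
iteration 5: 1111110
iteration 6: 1111111
iteration 7: 1111111
position 2 holds 1

1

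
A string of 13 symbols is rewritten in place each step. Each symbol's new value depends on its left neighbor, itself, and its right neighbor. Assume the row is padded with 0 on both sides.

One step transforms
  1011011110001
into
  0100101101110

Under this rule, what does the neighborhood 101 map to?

At position 1 the neighborhood is 101; the next row has 1 there.

1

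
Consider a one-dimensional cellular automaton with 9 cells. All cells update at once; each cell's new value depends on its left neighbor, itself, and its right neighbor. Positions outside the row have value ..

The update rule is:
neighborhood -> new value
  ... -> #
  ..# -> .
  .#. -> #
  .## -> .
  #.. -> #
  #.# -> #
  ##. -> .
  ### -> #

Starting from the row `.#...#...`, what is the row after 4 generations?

##.##.#.#

.###.####
..#.#.##.
#.####..#
##.##.#.#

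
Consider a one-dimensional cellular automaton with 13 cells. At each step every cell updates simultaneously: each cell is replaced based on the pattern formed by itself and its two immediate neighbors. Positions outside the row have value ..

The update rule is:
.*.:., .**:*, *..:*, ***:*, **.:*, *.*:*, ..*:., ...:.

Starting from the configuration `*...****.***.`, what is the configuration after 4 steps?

.*..*********
..*.*********
...**********
...**********

...**********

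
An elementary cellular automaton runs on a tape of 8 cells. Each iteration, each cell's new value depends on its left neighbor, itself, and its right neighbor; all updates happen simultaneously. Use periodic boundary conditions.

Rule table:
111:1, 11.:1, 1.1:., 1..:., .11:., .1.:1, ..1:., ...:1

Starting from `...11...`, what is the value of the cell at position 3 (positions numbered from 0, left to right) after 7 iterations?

.

11..1.11
11..1..1
11..1...
.1..1.1.
.1..1.1.  (fixed point — unchanged through iteration 7)
position 3 holds .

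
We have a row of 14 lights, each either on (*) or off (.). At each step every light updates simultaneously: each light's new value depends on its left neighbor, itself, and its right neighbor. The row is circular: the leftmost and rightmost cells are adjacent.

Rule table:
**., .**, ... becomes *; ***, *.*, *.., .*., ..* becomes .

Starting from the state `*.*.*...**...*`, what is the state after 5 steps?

*.....*.**.*.*
*.***...**...*
*.*.*.*.**.*.*
*.......**...*
*.*****.**.*.*

*.*****.**.*.*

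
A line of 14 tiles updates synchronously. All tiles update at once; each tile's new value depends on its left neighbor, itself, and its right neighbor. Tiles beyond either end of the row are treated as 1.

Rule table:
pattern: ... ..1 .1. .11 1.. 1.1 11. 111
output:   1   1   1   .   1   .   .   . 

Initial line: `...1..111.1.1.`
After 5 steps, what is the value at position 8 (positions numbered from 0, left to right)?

.

111111....1.1.
......11111.1.
111111......1.
......1111111.
111111........
position 8 holds .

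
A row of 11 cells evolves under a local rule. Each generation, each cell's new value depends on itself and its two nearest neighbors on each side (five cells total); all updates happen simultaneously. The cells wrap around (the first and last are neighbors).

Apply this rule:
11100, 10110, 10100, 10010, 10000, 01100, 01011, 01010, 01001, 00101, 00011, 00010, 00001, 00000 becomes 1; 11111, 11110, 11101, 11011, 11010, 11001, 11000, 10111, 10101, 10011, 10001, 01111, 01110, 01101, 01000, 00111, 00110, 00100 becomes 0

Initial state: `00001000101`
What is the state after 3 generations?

generation 1: 01110001111
generation 2: 00010010000
generation 3: 11101100111

11101100111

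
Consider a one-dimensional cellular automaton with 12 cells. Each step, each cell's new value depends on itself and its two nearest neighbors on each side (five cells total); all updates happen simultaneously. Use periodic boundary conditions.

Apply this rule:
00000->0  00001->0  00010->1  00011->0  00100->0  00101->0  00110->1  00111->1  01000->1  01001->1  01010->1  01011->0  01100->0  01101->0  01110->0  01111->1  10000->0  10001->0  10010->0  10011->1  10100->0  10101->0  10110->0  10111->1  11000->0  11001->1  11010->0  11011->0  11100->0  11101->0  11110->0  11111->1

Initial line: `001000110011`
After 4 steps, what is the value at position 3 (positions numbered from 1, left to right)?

step 1: 100100101110
step 2: 010010001000
step 3: 101001010100
step 4: 010100101010
position 3 holds 0

0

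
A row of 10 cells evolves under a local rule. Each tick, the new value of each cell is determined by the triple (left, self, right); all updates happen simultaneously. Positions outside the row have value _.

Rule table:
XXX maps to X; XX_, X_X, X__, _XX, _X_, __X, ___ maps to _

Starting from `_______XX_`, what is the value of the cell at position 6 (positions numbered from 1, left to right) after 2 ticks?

__________
__________
position 6 holds _

_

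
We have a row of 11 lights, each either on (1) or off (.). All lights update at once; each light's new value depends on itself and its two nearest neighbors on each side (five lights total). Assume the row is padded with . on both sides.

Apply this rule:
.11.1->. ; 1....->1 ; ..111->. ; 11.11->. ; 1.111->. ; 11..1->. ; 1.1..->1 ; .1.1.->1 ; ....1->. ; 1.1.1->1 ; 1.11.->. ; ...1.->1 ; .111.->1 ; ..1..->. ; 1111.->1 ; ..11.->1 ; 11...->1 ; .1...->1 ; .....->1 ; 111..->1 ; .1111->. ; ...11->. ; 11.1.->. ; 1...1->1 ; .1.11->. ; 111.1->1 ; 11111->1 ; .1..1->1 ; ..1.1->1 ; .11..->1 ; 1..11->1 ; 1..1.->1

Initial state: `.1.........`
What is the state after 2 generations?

1...1111111

1.111111111
1...1111111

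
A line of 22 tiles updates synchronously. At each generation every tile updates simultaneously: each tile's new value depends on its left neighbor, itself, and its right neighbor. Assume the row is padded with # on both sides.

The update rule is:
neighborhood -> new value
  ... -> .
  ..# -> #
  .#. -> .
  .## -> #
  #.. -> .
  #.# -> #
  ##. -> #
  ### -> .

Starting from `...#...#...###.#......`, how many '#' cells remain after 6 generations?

..#...#...##.##......#
.#...#...######.....##
#...#...##....#....##.
#..#...###...#....####
#.#...##.#..#....##...
##...####..#....###..#
count of #: 11

11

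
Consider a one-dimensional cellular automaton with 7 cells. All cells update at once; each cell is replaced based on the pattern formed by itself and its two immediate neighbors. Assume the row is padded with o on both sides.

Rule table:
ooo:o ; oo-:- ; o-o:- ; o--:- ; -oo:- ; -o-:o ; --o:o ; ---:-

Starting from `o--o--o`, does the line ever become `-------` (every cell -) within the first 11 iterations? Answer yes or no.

no

--oo-o-
-o---o-
-o--oo-
-o-o---
-o-o--o
-o-o-o-
-o-o-o-  (fixed point — unchanged through iteration 11)
iteration 11 is -o-o-o-, still not uniform -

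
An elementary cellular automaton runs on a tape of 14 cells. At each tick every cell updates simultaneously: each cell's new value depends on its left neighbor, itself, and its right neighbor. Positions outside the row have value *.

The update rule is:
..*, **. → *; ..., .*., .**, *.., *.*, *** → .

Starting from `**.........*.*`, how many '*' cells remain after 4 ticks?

2

.*........*...
.........*...*
........*...*.
.......*...*..
count of *: 2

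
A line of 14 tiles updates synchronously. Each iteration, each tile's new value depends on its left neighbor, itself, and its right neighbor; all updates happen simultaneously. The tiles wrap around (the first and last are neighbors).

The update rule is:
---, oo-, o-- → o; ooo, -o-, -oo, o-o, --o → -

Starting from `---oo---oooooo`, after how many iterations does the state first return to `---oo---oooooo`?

14

iteration 1: oo--ooo------o
iteration 2: -oo---oooooo--
iteration 3: --ooo------ooo
iteration 4: o---oooooo---o
iteration 5: ooo------ooo--
iteration 6: --oooooo---oo-
iteration 7: o------ooo--oo
iteration 8: oooooo---oo---
iteration 9: -----ooo--ooo-
iteration 10: oooo---oo---oo
iteration 11: ---ooo--ooo---
iteration 12: oo---oo---oooo
iteration 13: -ooo--ooo-----
iteration 14: ---oo---oooooo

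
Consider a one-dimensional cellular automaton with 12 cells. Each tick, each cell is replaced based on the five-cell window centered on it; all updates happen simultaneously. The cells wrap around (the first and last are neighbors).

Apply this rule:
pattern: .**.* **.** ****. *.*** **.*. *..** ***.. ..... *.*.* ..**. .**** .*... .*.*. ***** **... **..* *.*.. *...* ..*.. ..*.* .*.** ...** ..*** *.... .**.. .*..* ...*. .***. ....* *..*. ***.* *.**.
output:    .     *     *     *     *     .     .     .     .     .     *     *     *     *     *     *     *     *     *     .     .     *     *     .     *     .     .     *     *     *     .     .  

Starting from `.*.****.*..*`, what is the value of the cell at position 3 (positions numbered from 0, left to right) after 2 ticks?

*

tick 1: *..***.**.*.
tick 2: *..**.*..*.*
position 3 holds *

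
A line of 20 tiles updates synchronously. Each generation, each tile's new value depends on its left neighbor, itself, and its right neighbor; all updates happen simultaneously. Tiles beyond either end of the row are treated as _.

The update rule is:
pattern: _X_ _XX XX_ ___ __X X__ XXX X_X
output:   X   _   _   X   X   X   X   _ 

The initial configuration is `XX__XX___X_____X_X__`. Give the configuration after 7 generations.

__XXXXX_X_XXXXXXXX_X

__XX__XXXXXXXXXX_XXX
XX__XX_XXXXXXXX___X_
__XX____XXXXXX_XXXXX
XX__XXXX_XXXX___XXX_
__XX_XX___XX_XXX_X_X
XX_____XXX____X__X_X
__XXXXX_X_XXXXXXXX_X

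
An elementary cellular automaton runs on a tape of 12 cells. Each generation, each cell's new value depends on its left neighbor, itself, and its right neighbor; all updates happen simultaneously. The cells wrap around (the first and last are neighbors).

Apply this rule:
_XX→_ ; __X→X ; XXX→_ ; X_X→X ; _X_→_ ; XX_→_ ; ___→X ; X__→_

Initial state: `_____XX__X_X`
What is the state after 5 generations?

_XXXX___X_X_
X_____XX_X__
__XXXX__X__X
_X_____X__X_
X__XXXX__X__

X__XXXX__X__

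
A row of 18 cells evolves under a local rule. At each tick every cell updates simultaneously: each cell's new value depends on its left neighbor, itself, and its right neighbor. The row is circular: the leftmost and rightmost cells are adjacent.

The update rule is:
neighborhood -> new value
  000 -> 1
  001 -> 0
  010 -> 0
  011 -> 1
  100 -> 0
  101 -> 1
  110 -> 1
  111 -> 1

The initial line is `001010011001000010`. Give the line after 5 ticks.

111100111111111100

100100011000011000
000001011011011010
111100111111111100
111100111111111100  (fixed point — unchanged through tick 5)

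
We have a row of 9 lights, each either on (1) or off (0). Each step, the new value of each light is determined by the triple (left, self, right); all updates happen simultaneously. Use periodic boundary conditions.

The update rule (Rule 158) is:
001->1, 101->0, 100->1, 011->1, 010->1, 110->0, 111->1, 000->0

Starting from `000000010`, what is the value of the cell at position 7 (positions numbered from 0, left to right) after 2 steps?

000000111
100001110
position 7 holds 1

1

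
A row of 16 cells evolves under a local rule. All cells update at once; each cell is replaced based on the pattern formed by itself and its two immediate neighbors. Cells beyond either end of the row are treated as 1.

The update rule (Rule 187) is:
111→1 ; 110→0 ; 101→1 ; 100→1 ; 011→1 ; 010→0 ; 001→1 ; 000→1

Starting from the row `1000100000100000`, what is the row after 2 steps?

1110111110111111

0111011111011111
1110111110111111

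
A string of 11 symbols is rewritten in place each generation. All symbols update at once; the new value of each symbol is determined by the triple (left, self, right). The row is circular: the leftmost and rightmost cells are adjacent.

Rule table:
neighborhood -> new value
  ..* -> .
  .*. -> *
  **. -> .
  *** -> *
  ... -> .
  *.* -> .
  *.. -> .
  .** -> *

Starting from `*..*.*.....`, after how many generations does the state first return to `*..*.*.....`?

*..*.*.....

1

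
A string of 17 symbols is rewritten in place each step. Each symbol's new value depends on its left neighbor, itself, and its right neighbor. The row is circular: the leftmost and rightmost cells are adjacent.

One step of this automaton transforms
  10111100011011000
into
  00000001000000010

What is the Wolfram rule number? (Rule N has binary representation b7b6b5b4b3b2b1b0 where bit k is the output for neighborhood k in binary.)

1

position 3: 111 → 0  (bit 7 = 0)
position 5: 110 → 0  (bit 6 = 0)
position 1: 101 → 0  (bit 5 = 0)
position 6: 100 → 0  (bit 4 = 0)
position 2: 011 → 0  (bit 3 = 0)
position 0: 010 → 0  (bit 2 = 0)
position 8: 001 → 0  (bit 1 = 0)
position 7: 000 → 1  (bit 0 = 1)
bits b7..b0 = 00000001 = 1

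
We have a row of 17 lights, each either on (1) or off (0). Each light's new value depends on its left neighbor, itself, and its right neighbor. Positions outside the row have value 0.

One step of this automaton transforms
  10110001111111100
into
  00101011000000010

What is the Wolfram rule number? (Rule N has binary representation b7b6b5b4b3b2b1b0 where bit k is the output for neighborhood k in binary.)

position 8: 111 → 0  (bit 7 = 0)
position 3: 110 → 0  (bit 6 = 0)
position 1: 101 → 0  (bit 5 = 0)
position 4: 100 → 1  (bit 4 = 1)
position 2: 011 → 1  (bit 3 = 1)
position 0: 010 → 0  (bit 2 = 0)
position 6: 001 → 1  (bit 1 = 1)
position 5: 000 → 0  (bit 0 = 0)
bits b7..b0 = 00011010 = 26

26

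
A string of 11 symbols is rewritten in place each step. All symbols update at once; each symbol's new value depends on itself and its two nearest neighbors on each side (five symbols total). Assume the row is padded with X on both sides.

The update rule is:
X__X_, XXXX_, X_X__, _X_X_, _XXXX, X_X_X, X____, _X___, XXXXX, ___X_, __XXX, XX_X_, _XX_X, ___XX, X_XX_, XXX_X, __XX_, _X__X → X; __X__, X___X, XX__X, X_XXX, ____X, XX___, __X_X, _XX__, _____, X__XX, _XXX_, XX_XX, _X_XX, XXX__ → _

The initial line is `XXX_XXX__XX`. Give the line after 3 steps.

X__X_X_XXXX

step 1: XXX______XX
step 2: XX__X___XXX
step 3: X__X_X_XXXX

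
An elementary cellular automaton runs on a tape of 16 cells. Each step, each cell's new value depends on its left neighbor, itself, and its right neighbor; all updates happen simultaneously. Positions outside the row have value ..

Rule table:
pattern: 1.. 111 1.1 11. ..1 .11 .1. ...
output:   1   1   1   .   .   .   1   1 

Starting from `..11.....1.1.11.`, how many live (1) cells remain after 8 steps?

8

1...1111.1111..1
111..11.1.11.1.1
.1.1...111..1111
.11111..1.1..11.
..111.1.1111...1
1..1.111.11.11.1
11.11.1.1..1..11
..1..11111.11...
count of 1: 8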